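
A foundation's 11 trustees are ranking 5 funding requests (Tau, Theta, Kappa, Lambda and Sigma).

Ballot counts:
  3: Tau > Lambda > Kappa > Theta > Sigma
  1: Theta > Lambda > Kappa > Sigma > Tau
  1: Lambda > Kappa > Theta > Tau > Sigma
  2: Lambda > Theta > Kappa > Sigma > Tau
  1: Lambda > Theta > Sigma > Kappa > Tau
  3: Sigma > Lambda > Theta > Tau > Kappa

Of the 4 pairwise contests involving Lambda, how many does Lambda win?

4

Lambda against each rival (11 reviewers):
Lambda vs Tau: Lambda preferred on 1+1+2+1+3 = 8 ballots; Lambda wins 8–3.
Lambda–Theta: Lambda 10–1.
Lambda–Kappa: Lambda 11–0.
Lambda vs Sigma: Lambda preferred on 3+1+1+2+1 = 8 ballots; Lambda wins 8–3.
Lambda beats Tau, Theta, Kappa, Sigma — 4 pairwise wins.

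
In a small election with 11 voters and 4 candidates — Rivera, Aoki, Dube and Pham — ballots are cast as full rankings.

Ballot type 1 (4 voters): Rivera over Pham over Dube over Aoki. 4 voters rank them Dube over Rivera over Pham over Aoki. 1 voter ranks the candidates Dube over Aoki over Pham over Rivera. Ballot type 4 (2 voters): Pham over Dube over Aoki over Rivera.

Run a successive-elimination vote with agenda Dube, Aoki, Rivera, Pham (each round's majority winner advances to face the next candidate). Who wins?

Pham

Round 1: Dube vs Aoki — 11–0, Dube advances.
Round 2: Dube vs Rivera — 7–4, Dube advances.
Round 3: Dube vs Pham — 5–6, Pham advances.
Pham survives the agenda.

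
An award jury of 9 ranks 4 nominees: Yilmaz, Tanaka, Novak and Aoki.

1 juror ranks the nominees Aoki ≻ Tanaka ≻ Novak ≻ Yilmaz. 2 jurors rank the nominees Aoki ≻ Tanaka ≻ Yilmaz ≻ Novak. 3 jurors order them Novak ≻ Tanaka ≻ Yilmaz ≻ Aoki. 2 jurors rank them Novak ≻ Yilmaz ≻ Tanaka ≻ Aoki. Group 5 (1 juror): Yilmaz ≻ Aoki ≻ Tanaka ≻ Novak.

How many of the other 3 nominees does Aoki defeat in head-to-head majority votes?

Aoki against each rival (9 jurors):
Aoki–Yilmaz: Yilmaz 6–3.
Aoki–Tanaka: Tanaka 5–4.
Aoki vs Novak: 1+2+1 = 4 for Aoki, 5 for Novak — Novak by 5–4.
Aoki beats no one; loses to Yilmaz, Tanaka, Novak — 0 pairwise wins.

0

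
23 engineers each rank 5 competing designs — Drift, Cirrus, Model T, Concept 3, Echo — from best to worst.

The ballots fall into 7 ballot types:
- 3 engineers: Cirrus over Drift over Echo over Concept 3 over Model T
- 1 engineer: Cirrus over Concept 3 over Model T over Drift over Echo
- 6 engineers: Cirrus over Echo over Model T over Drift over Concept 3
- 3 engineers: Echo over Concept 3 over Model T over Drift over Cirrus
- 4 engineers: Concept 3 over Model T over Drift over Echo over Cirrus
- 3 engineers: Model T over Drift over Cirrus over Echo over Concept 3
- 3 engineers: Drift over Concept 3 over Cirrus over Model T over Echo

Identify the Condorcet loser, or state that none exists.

none

Pairwise majorities:
Drift vs Cirrus: Drift is ranked higher on 3+4+3+3 = 13 ballots, Cirrus on 10. Drift wins 13–10.
Drift–Model T: Model T 17–6.
Drift vs Concept 3: Drift wins 15–8.
Drift vs Echo: Drift, 14–9.
Cirrus vs Model T: Cirrus wins 13–10.
Cirrus vs Concept 3: 3+1+6+3 = 13 for Cirrus, 10 for Concept 3 — Cirrus by 13–10.
Cirrus vs Echo: 16 to 7, Cirrus.
Model T vs Concept 3: 6+3 = 9 for Model T, 14 for Concept 3 — Concept 3 by 14–9.
Model T vs Echo: Echo wins 12–11.
Concept 3–Echo: Echo 15–8.
Each design has at least one pairwise win (Drift beats Cirrus; Cirrus beats Model T; Model T beats Drift; Concept 3 beats Model T; Echo beats Model T) — no Condorcet loser.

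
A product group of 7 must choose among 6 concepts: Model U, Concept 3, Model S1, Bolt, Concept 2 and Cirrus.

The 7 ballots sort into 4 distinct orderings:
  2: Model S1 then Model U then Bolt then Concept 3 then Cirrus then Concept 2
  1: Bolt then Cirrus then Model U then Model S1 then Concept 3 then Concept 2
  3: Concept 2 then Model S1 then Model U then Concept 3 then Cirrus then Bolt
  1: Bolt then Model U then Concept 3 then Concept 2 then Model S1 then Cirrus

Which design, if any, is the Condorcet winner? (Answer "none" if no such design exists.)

none

Check each pair by majority over 7 ballots:
Model U vs Concept 3: 2+1+3+1 = 7 for Model U, 0 for Concept 3 — Model U by 7–0.
Model U–Model S1: Model S1 5–2.
Model U–Bolt: Model U 5–2.
Model U vs Concept 2: Model U wins 4–3.
Model U vs Cirrus: 6 to 1, Model U.
Concept 3 vs Model S1: Model S1, 6–1.
Concept 3–Bolt: Bolt 4–3.
Concept 3 vs Concept 2: Concept 3 is ranked higher on 2+1+1 = 4 ballots, Concept 2 on 3. Concept 3 wins 4–3.
Concept 3 vs Cirrus: 6 to 1, Concept 3.
Model S1 vs Bolt: Model S1 wins 5–2.
Model S1 vs Concept 2: Concept 2, 4–3.
Model S1 vs Cirrus: Model S1, 6–1.
Bolt vs Concept 2: Bolt is ranked higher on 2+1+1 = 4 ballots, Concept 2 on 3. Bolt wins 4–3.
Bolt vs Cirrus: 4 to 3, Bolt.
Concept 2–Cirrus: Concept 2 4–3.
No design is unbeaten: Model U loses to Model S1; Concept 3 loses to Model U; Model S1 loses to Concept 2; Bolt loses to Model U; Concept 2 loses to Model U; Cirrus loses to Model U. In particular Model U > Concept 2 > Model S1 > Model U is a majority cycle — no Condorcet winner exists.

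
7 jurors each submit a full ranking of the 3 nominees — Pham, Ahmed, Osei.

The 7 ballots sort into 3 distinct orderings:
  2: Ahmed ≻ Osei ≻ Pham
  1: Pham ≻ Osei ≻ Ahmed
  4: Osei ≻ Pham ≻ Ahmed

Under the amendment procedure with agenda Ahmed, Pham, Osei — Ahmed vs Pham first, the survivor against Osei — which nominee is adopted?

Osei

Round 1: Ahmed vs Pham — 2–5, Pham advances.
Round 2: Pham vs Osei — 1–6, Osei advances.
The agenda winner is Osei.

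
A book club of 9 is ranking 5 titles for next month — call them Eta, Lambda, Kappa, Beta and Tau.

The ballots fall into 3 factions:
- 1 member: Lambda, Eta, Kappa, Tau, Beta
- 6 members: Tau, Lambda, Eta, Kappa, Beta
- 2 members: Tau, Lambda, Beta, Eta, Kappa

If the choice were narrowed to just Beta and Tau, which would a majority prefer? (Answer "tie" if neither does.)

Tau

No ballot ranks Beta above Tau: 0.
Ballots ranking Tau above Beta: 9 − 0 = 9.
Tau wins the head-to-head 9–0.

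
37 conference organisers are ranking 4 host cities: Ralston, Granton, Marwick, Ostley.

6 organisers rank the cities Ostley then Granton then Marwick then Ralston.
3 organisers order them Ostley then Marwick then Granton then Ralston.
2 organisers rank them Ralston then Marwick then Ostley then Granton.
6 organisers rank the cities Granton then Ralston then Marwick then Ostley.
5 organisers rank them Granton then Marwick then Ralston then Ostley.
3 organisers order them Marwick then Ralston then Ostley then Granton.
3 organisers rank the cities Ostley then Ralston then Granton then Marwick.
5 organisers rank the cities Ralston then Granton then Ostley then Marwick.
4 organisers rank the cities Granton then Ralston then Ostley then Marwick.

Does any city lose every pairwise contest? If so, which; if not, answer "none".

Marwick

Pairwise majorities:
Ralston–Granton: Granton 24–13.
Ralston vs Marwick: Ralston wins 20–17.
Ralston vs Ostley: 25 to 12, Ralston.
Granton–Marwick: Granton 29–8.
Granton vs Ostley: Granton preferred on 6+5+5+4 = 20 ballots; Granton wins 20–17.
Marwick–Ostley: Ostley 21–16.
Marwick is beaten in every head-to-head and is the Condorcet loser.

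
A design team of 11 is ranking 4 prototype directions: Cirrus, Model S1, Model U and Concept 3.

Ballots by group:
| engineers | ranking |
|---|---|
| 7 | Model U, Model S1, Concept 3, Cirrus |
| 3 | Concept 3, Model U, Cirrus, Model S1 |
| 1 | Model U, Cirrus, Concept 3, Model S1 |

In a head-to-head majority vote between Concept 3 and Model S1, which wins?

Ballots ranking Concept 3 above Model S1: 3 + 1 = 4.
Ballots ranking Model S1 above Concept 3: 11 − 4 = 7.
Model S1 wins the head-to-head 7–4.

Model S1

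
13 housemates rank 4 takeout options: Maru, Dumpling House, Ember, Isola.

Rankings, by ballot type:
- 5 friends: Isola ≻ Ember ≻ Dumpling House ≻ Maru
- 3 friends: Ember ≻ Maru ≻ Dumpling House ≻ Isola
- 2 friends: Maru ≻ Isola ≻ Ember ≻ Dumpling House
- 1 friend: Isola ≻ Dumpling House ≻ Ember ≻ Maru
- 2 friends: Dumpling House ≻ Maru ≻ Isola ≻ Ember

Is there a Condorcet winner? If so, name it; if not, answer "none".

none

Pairwise majorities:
Maru–Dumpling House: Dumpling House 8–5.
Maru–Ember: Ember 9–4.
Maru vs Isola: Maru, 7–6.
Dumpling House vs Ember: Ember wins 10–3.
Dumpling House vs Isola: Isola wins 8–5.
Ember vs Isola: Isola wins 10–3.
Every restaurant loses at least once (Maru loses to Dumpling House; Dumpling House loses to Ember; Ember loses to Isola; Isola loses to Maru). The majority relation contains the cycle Maru → Isola → Dumpling House → Maru, so there is no Condorcet winner.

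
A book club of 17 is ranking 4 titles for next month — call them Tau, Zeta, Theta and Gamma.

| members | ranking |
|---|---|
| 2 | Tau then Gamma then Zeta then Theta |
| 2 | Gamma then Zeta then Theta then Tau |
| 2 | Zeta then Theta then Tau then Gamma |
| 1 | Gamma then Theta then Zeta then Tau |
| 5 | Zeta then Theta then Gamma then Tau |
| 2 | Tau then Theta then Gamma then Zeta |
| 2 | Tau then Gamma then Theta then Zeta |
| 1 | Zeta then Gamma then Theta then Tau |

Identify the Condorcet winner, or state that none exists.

Check each pair by majority over 17 ballots:
Tau–Zeta: Zeta 11–6.
Tau vs Theta: Theta, 11–6.
Tau–Gamma: Gamma 9–8.
Zeta vs Theta: Zeta wins 12–5.
Zeta vs Gamma: Gamma wins 9–8.
Theta vs Gamma: Theta, 9–8.
No book is unbeaten: Tau loses to Zeta; Zeta loses to Gamma; Theta loses to Zeta; Gamma loses to Theta. In particular Zeta → Theta → Gamma → Zeta is a majority cycle — no Condorcet winner exists.

none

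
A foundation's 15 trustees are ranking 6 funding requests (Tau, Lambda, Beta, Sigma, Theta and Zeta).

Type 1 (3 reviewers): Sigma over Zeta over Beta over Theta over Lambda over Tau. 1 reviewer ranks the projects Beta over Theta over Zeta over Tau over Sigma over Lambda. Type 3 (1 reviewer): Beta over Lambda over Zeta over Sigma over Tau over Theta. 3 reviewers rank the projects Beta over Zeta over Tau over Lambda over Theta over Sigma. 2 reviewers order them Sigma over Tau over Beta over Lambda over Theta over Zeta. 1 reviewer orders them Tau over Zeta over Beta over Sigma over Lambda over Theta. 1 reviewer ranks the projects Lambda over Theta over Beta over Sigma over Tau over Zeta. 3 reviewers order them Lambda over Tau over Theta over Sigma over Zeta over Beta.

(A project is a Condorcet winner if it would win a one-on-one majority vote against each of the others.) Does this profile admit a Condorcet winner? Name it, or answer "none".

Pairwise majorities:
Tau vs Lambda: Lambda, 8–7.
Tau vs Beta: 6 to 9, Beta.
Tau vs Sigma: 1+3+1+3 = 8 for Tau, 7 for Sigma — Tau by 8–7.
Tau vs Theta: 10 to 5, Tau.
Tau–Zeta: Zeta 8–7.
Lambda vs Beta: Lambda is ranked higher on 1+3 = 4 ballots, Beta on 11. Beta wins 11–4.
Lambda vs Sigma: 1+3+1+3 = 8 for Lambda, 7 for Sigma — Lambda by 8–7.
Lambda vs Theta: Lambda is ranked higher on 1+3+2+1+1+3 = 11 ballots, Theta on 4. Lambda wins 11–4.
Lambda vs Zeta: Zeta wins 8–7.
Beta vs Sigma: Beta preferred on 1+1+3+1+1 = 7 ballots; Sigma wins 8–7.
Beta vs Theta: Beta wins 11–4.
Beta vs Zeta: 1+1+3+2+1 = 8 for Beta, 7 for Zeta — Beta by 8–7.
Sigma vs Theta: Sigma is ranked higher on 3+1+2+1 = 7 ballots, Theta on 8. Theta wins 8–7.
Sigma–Zeta: Sigma 9–6.
Theta vs Zeta: 1+2+1+3 = 7 for Theta, 8 for Zeta — Zeta by 8–7.
Every project loses at least once (Tau loses to Lambda; Lambda loses to Beta; Beta loses to Sigma; Sigma loses to Tau; Theta loses to Tau; Zeta loses to Beta). The majority relation contains the cycle Tau beats Sigma beats Beta beats Tau, so there is no Condorcet winner.

none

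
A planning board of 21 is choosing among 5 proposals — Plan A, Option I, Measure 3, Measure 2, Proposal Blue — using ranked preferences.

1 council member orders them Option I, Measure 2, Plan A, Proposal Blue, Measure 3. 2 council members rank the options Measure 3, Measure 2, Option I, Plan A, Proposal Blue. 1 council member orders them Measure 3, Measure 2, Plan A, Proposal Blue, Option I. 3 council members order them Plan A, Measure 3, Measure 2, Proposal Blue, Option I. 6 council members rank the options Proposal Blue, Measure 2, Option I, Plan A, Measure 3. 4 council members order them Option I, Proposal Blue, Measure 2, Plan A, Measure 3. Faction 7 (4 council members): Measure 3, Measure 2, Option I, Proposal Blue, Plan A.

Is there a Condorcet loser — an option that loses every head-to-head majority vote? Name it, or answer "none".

Measure 3

Pairwise majorities:
Plan A–Option I: Option I 17–4.
Plan A vs Measure 3: 14 to 7, Plan A.
Plan A–Measure 2: Measure 2 18–3.
Plan A vs Proposal Blue: Plan A is ranked higher on 1+2+1+3 = 7 ballots, Proposal Blue on 14. Proposal Blue wins 14–7.
Option I vs Measure 3: Option I wins 11–10.
Option I vs Measure 2: 5 to 16, Measure 2.
Option I vs Proposal Blue: 1+2+4+4 = 11 for Option I, 10 for Proposal Blue — Option I by 11–10.
Measure 3 vs Measure 2: Measure 3 preferred on 2+1+3+4 = 10 ballots; Measure 2 wins 11–10.
Measure 3 vs Proposal Blue: 2+1+3+4 = 10 for Measure 3, 11 for Proposal Blue — Proposal Blue by 11–10.
Measure 2 vs Proposal Blue: 1+2+1+3+4 = 11 for Measure 2, 10 for Proposal Blue — Measure 2 by 11–10.
Measure 3 is beaten in every head-to-head and is the Condorcet loser.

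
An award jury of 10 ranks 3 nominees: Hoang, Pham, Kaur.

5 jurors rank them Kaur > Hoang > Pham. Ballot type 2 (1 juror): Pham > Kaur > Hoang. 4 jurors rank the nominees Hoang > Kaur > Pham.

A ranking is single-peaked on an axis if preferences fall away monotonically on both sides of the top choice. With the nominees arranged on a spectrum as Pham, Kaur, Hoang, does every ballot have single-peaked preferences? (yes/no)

yes

Axis positions: Pham=1, Kaur=2, Hoang=3.
Ballot type 1 (peak Kaur at position 2): ranking walks positions 2-3-1, expanding outward from the peak — single-peaked.
Ballot type 2 (peak Pham at position 1): ranking walks positions 1-2-3, expanding outward from the peak — single-peaked.
Ballot type 3 (peak Hoang at position 3): ranking walks positions 3-2-1, expanding outward from the peak — single-peaked.
Every ranking is single-peaked on this axis.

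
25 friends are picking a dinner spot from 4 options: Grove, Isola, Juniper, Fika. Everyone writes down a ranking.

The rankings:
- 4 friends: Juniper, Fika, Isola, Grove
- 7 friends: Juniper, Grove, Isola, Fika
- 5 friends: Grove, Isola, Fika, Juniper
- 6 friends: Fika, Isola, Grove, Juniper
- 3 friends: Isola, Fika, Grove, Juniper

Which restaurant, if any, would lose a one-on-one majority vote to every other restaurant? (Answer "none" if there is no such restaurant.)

Juniper

Head-to-head results (25 friends):
Grove vs Isola: 12 to 13, Isola.
Grove vs Juniper: Grove preferred on 5+6+3 = 14 ballots; Grove wins 14–11.
Grove vs Fika: 12 to 13, Fika.
Isola vs Juniper: Isola is ranked higher on 5+6+3 = 14 ballots, Juniper on 11. Isola wins 14–11.
Isola vs Fika: Isola preferred on 7+5+3 = 15 ballots; Isola wins 15–10.
Juniper vs Fika: 4+7 = 11 for Juniper, 14 for Fika — Fika by 14–11.
Juniper is beaten in every head-to-head and is the Condorcet loser.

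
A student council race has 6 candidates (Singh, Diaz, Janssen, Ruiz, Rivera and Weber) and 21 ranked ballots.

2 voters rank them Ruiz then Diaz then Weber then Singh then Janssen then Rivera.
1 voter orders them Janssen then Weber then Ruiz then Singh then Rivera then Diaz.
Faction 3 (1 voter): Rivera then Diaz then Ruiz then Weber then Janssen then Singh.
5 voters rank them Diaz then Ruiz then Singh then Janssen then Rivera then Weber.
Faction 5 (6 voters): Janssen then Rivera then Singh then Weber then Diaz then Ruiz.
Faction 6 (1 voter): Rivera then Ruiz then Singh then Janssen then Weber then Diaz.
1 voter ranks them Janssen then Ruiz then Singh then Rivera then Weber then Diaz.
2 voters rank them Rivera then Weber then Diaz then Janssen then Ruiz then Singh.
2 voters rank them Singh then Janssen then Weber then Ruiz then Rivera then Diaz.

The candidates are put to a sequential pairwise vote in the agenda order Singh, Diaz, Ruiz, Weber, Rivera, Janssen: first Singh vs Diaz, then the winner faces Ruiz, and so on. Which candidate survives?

Round 1: Singh vs Diaz — 11–10, Singh advances.
Round 2: Singh vs Ruiz — 8–13, Ruiz advances.
Round 3: Ruiz vs Weber — 10–11, Weber advances.
Round 4: Weber vs Rivera — 5–16, Rivera advances.
Round 5: Rivera vs Janssen — 4–17, Janssen advances.
Janssen survives the agenda.

Janssen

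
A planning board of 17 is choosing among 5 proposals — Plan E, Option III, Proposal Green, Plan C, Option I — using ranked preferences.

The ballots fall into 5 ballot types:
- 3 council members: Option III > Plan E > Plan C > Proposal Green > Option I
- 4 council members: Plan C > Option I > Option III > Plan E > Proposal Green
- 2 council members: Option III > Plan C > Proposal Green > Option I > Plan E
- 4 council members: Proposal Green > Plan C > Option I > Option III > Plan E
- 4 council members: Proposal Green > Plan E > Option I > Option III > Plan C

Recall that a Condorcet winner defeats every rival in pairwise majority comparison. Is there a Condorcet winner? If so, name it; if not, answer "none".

none

Pairwise majorities:
Plan E vs Option III: 4 to 13, Option III.
Plan E vs Proposal Green: 7 to 10, Proposal Green.
Plan E vs Plan C: 7 to 10, Plan C.
Plan E vs Option I: 7 to 10, Option I.
Option III vs Proposal Green: 3+4+2 = 9 for Option III, 8 for Proposal Green — Option III by 9–8.
Option III vs Plan C: 3+2+4 = 9 for Option III, 8 for Plan C — Option III by 9–8.
Option III vs Option I: Option III is ranked higher on 3+2 = 5 ballots, Option I on 12. Option I wins 12–5.
Proposal Green vs Plan C: 8 to 9, Plan C.
Proposal Green vs Option I: Proposal Green preferred on 3+2+4+4 = 13 ballots; Proposal Green wins 13–4.
Plan C vs Option I: Plan C is ranked higher on 3+4+2+4 = 13 ballots, Option I on 4. Plan C wins 13–4.
No option is unbeaten: Plan E loses to Option III; Option III loses to Option I; Proposal Green loses to Option III; Plan C loses to Option III; Option I loses to Proposal Green. In particular Option III beats Proposal Green beats Option I beats Option III is a majority cycle — no Condorcet winner exists.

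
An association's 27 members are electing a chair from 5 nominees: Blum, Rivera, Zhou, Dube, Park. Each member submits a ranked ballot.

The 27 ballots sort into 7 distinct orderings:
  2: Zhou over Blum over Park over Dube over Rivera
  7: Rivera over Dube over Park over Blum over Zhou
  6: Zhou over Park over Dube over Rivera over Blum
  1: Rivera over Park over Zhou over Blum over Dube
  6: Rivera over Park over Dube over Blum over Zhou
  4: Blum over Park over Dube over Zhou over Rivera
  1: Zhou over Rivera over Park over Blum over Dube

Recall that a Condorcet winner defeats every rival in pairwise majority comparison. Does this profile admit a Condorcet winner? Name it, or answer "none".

Pairwise majorities:
Blum–Rivera: Rivera 21–6.
Blum–Zhou: Blum 17–10.
Blum vs Dube: Blum preferred on 2+1+4+1 = 8 ballots; Dube wins 19–8.
Blum vs Park: 2+4 = 6 for Blum, 21 for Park — Park by 21–6.
Rivera vs Zhou: 14 to 13, Rivera.
Rivera vs Dube: Rivera, 15–12.
Rivera vs Park: 15 to 12, Rivera.
Zhou vs Dube: Zhou preferred on 2+6+1+1 = 10 ballots; Dube wins 17–10.
Zhou vs Park: Zhou preferred on 2+6+1 = 9 ballots; Park wins 18–9.
Dube–Park: Park 20–7.
Rivera beats each of Blum, Zhou, Dube, Park — Rivera is the Condorcet winner.

Rivera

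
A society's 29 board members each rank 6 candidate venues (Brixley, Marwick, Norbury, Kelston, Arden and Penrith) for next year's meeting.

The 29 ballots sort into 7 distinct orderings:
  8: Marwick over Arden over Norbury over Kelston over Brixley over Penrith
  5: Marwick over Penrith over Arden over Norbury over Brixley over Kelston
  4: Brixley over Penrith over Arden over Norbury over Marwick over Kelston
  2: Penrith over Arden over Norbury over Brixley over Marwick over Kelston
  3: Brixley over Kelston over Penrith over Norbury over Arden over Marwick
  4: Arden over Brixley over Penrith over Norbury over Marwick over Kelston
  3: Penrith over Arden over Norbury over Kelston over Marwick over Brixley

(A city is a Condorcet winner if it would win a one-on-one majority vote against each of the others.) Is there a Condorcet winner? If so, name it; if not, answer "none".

Check each pair by majority over 29 ballots:
Brixley vs Marwick: Marwick, 16–13.
Brixley–Norbury: Norbury 18–11.
Brixley vs Kelston: Brixley wins 18–11.
Brixley–Arden: Arden 22–7.
Brixley vs Penrith: Brixley wins 19–10.
Marwick–Norbury: Norbury 16–13.
Marwick vs Kelston: Marwick, 23–6.
Marwick–Arden: Arden 16–13.
Marwick vs Penrith: Penrith wins 16–13.
Norbury vs Kelston: Norbury wins 26–3.
Norbury vs Arden: Arden, 26–3.
Norbury vs Penrith: Penrith, 21–8.
Kelston vs Arden: Arden wins 26–3.
Kelston vs Penrith: Penrith, 18–11.
Arden vs Penrith: Penrith wins 17–12.
Every city loses at least once (Brixley loses to Marwick; Marwick loses to Norbury; Norbury loses to Arden; Kelston loses to Brixley; Arden loses to Penrith; Penrith loses to Brixley). The majority relation contains the cycle Brixley → Penrith → Marwick → Brixley, so there is no Condorcet winner.

none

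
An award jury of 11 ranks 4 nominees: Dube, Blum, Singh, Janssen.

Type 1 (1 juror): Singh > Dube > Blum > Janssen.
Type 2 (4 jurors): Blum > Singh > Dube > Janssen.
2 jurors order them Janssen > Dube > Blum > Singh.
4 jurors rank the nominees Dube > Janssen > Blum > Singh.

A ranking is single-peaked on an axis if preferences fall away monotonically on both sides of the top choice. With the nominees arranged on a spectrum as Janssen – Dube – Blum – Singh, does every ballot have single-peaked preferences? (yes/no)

Axis positions: Janssen=1, Dube=2, Blum=3, Singh=4.
Type 1: ranking walks positions 4-2-3-1; Dube is ranked above Blum even though Blum lies between Dube and the peak Singh on the axis — preferences dip and rise again. Not single-peaked.
Type 2 (peak Blum at position 3): ranking walks positions 3-4-2-1, expanding outward from the peak — single-peaked.
Type 3 (peak Janssen at position 1): ranking walks positions 1-2-3-4, expanding outward from the peak — single-peaked.
Type 4 (peak Dube at position 2): ranking walks positions 2-1-3-4, expanding outward from the peak — single-peaked.
Type 1 violates single-peakedness, so the profile is not single-peaked on this axis.

no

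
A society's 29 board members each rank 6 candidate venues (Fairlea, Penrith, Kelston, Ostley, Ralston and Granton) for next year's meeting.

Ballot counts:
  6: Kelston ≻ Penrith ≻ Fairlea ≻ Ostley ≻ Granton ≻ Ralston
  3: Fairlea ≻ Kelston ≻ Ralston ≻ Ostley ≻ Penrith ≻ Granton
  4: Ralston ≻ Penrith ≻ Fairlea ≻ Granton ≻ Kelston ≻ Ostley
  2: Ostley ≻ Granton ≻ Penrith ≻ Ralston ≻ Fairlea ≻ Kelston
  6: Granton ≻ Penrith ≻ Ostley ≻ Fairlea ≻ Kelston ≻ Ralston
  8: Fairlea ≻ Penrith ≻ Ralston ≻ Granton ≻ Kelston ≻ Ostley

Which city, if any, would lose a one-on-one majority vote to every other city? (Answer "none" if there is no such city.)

Ostley

Pairwise majorities:
Fairlea vs Penrith: 11 to 18, Penrith.
Fairlea vs Kelston: 23 to 6, Fairlea.
Fairlea vs Ostley: Fairlea preferred on 6+3+4+8 = 21 ballots; Fairlea wins 21–8.
Fairlea vs Ralston: Fairlea wins 23–6.
Fairlea vs Granton: 6+3+4+8 = 21 for Fairlea, 8 for Granton — Fairlea by 21–8.
Penrith vs Kelston: 4+2+6+8 = 20 for Penrith, 9 for Kelston — Penrith by 20–9.
Penrith vs Ostley: Penrith wins 24–5.
Penrith–Ralston: Penrith 22–7.
Penrith vs Granton: 21 to 8, Penrith.
Kelston vs Ostley: 6+3+4+8 = 21 for Kelston, 8 for Ostley — Kelston by 21–8.
Kelston vs Ralston: Kelston is ranked higher on 6+3+6 = 15 ballots, Ralston on 14. Kelston wins 15–14.
Kelston vs Granton: Kelston is ranked higher on 6+3 = 9 ballots, Granton on 20. Granton wins 20–9.
Ostley vs Ralston: Ralston wins 15–14.
Ostley vs Granton: 11 to 18, Granton.
Ralston vs Granton: 15 to 14, Ralston.
Ostley loses to every other city — it is the Condorcet loser.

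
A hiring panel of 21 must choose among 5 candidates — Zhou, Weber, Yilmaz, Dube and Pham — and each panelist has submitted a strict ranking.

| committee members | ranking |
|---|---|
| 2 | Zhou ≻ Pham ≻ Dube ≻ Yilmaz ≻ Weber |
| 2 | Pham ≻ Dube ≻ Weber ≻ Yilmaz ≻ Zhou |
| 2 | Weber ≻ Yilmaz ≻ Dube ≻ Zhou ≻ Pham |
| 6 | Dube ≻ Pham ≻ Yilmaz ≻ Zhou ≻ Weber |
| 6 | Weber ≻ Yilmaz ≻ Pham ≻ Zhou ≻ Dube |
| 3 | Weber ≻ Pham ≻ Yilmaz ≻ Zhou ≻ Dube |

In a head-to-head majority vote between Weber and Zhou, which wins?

Weber

Ballots ranking Weber above Zhou: 2 + 2 + 6 + 3 = 13.
Ballots ranking Zhou above Weber: 21 − 13 = 8.
Weber wins the head-to-head 13–8.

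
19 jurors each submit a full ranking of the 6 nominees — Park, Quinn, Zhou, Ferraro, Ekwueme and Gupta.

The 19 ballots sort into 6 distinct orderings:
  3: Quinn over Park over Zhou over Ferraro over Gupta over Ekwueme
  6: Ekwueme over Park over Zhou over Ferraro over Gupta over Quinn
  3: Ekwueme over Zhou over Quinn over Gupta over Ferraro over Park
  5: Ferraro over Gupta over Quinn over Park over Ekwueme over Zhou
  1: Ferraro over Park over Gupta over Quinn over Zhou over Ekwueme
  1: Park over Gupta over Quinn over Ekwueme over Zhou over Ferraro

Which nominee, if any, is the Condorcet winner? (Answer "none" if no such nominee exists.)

none

Check each pair by majority over 19 ballots:
Park vs Quinn: Quinn, 11–8.
Park vs Zhou: Park wins 16–3.
Park vs Ferraro: Park, 10–9.
Park vs Ekwueme: Park wins 10–9.
Park–Gupta: Park 11–8.
Quinn vs Zhou: Quinn, 10–9.
Quinn vs Ferraro: Ferraro, 12–7.
Quinn vs Ekwueme: Quinn, 10–9.
Quinn–Gupta: Gupta 13–6.
Zhou vs Ferraro: Zhou, 13–6.
Zhou vs Ekwueme: Ekwueme, 15–4.
Zhou vs Gupta: Zhou, 12–7.
Ferraro–Ekwueme: Ekwueme 10–9.
Ferraro–Gupta: Ferraro 15–4.
Ekwueme vs Gupta: Gupta, 10–9.
Every nominee loses at least once (Park loses to Quinn; Quinn loses to Ferraro; Zhou loses to Park; Ferraro loses to Park; Ekwueme loses to Park; Gupta loses to Park). The majority relation contains the cycle Park → Ferraro → Quinn → Park, so there is no Condorcet winner.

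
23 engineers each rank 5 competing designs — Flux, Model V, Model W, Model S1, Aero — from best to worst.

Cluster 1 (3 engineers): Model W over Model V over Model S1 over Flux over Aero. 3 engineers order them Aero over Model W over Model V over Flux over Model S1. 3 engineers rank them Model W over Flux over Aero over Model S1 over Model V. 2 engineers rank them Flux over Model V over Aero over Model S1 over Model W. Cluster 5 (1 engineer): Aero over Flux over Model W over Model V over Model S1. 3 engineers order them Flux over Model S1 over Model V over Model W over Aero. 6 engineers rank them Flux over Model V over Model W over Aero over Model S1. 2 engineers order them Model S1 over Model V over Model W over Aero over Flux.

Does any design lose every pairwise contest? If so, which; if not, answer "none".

Pairwise majorities:
Flux vs Model V: Flux preferred on 3+2+1+3+6 = 15 ballots; Flux wins 15–8.
Flux vs Model W: Flux, 12–11.
Flux vs Model S1: Flux preferred on 3+3+2+1+3+6 = 18 ballots; Flux wins 18–5.
Flux vs Aero: Flux is ranked higher on 3+3+2+3+6 = 17 ballots, Aero on 6. Flux wins 17–6.
Model V vs Model W: Model V wins 13–10.
Model V vs Model S1: Model V preferred on 3+3+2+1+6 = 15 ballots; Model V wins 15–8.
Model V vs Aero: Model V wins 16–7.
Model W vs Model S1: Model W wins 16–7.
Model W vs Aero: Model W wins 17–6.
Model S1–Aero: Aero 15–8.
Only Model S1 has no wins; Model S1 is the Condorcet loser.

Model S1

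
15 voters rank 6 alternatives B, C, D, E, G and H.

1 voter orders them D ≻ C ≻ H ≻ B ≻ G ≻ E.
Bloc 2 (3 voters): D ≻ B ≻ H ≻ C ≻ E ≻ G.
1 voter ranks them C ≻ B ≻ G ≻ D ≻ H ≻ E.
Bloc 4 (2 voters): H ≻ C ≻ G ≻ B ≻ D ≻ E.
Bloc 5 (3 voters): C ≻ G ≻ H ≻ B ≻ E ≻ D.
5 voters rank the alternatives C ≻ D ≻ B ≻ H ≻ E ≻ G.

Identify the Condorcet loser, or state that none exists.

Pairwise majorities:
B–C: C 12–3.
B vs D: 6 to 9, D.
B vs E: B wins 15–0.
B–G: B 10–5.
B vs H: 9 to 6, B.
C vs D: 1+2+3+5 = 11 for C, 4 for D — C by 11–4.
C vs E: C is ranked higher on 1+3+1+2+3+5 = 15 ballots, E on 0. C wins 15–0.
C vs G: C, 15–0.
C–H: C 10–5.
D vs E: D wins 12–3.
D vs G: D preferred on 1+3+5 = 9 ballots; D wins 9–6.
D vs H: 10 to 5, D.
E–G: E 8–7.
E vs H: 0 for E, 15 for H — H by 15–0.
G–H: H 11–4.
Only G has no wins; G is the Condorcet loser.

G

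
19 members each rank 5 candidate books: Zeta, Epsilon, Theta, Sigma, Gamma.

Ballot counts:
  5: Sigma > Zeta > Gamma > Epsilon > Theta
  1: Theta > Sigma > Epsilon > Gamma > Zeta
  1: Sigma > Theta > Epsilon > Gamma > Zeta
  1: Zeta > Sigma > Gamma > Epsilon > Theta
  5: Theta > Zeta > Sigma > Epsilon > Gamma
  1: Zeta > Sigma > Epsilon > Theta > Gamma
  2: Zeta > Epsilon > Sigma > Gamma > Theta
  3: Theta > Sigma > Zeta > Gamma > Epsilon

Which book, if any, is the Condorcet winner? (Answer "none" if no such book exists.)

Check each pair by majority over 19 ballots:
Zeta vs Epsilon: Zeta is ranked higher on 5+1+5+1+2+3 = 17 ballots, Epsilon on 2. Zeta wins 17–2.
Zeta vs Theta: Zeta is ranked higher on 5+1+1+2 = 9 ballots, Theta on 10. Theta wins 10–9.
Zeta vs Sigma: Zeta is ranked higher on 1+5+1+2 = 9 ballots, Sigma on 10. Sigma wins 10–9.
Zeta vs Gamma: Zeta is ranked higher on 5+1+5+1+2+3 = 17 ballots, Gamma on 2. Zeta wins 17–2.
Epsilon vs Theta: Epsilon is ranked higher on 5+1+1+2 = 9 ballots, Theta on 10. Theta wins 10–9.
Epsilon vs Sigma: 2 for Epsilon, 17 for Sigma — Sigma by 17–2.
Epsilon vs Gamma: Epsilon is ranked higher on 1+1+5+1+2 = 10 ballots, Gamma on 9. Epsilon wins 10–9.
Theta vs Sigma: 1+5+3 = 9 for Theta, 10 for Sigma — Sigma by 10–9.
Theta vs Gamma: 1+1+5+1+3 = 11 for Theta, 8 for Gamma — Theta by 11–8.
Sigma vs Gamma: Sigma preferred on 19 ballots; Sigma wins 19–0.
Sigma beats each of Zeta, Epsilon, Theta, Gamma — Sigma is the Condorcet winner.

Sigma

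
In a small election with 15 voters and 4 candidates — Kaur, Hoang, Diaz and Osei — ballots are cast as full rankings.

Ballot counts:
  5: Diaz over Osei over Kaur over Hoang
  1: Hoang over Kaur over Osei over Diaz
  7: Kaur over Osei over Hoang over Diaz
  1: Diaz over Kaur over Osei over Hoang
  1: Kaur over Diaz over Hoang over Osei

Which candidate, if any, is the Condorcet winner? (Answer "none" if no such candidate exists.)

Check each pair by majority over 15 ballots:
Kaur vs Hoang: 5+7+1+1 = 14 for Kaur, 1 for Hoang — Kaur by 14–1.
Kaur vs Diaz: Kaur is ranked higher on 1+7+1 = 9 ballots, Diaz on 6. Kaur wins 9–6.
Kaur vs Osei: Kaur is ranked higher on 1+7+1+1 = 10 ballots, Osei on 5. Kaur wins 10–5.
Hoang vs Diaz: Hoang is ranked higher on 1+7 = 8 ballots, Diaz on 7. Hoang wins 8–7.
Hoang vs Osei: Hoang preferred on 1+1 = 2 ballots; Osei wins 13–2.
Diaz vs Osei: 7 to 8, Osei.
Kaur defeats every rival head-to-head and is the Condorcet winner.

Kaur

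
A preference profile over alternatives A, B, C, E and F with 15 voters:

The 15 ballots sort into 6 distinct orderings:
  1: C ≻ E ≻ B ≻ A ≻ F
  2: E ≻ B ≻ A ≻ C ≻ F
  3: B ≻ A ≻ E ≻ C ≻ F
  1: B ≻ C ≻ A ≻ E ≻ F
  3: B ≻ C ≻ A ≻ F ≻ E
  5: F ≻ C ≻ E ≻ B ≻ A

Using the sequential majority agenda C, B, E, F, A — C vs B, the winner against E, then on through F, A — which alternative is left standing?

Round 1: C vs B — 6–9, B advances.
Round 2: B vs E — 7–8, E advances.
Round 3: E vs F — 7–8, F advances.
Round 4: F vs A — 5–10, A advances.
A survives the agenda.

A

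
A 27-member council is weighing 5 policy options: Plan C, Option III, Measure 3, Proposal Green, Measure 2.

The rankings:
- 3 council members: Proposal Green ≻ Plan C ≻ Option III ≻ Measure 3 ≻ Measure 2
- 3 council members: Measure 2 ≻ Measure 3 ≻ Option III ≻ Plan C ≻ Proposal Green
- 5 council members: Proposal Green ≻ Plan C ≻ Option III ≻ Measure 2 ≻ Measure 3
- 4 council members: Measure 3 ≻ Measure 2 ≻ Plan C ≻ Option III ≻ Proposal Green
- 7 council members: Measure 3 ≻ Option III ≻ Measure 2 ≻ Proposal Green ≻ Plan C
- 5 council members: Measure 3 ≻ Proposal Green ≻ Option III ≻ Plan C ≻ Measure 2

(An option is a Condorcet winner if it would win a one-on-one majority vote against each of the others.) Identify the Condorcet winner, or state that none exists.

Measure 3

Head-to-head results (27 council members):
Plan C vs Option III: Plan C preferred on 3+5+4 = 12 ballots; Option III wins 15–12.
Plan C vs Measure 3: Plan C is ranked higher on 3+5 = 8 ballots, Measure 3 on 19. Measure 3 wins 19–8.
Plan C vs Proposal Green: Plan C preferred on 3+4 = 7 ballots; Proposal Green wins 20–7.
Plan C vs Measure 2: Plan C preferred on 3+5+5 = 13 ballots; Measure 2 wins 14–13.
Option III vs Measure 3: 3+5 = 8 for Option III, 19 for Measure 3 — Measure 3 by 19–8.
Option III vs Proposal Green: Option III preferred on 3+4+7 = 14 ballots; Option III wins 14–13.
Option III vs Measure 2: Option III preferred on 3+5+7+5 = 20 ballots; Option III wins 20–7.
Measure 3 vs Proposal Green: Measure 3 is ranked higher on 3+4+7+5 = 19 ballots, Proposal Green on 8. Measure 3 wins 19–8.
Measure 3 vs Measure 2: 3+4+7+5 = 19 for Measure 3, 8 for Measure 2 — Measure 3 by 19–8.
Proposal Green vs Measure 2: 13 to 14, Measure 2.
Only Measure 3 has no losses; Measure 3 is the Condorcet winner.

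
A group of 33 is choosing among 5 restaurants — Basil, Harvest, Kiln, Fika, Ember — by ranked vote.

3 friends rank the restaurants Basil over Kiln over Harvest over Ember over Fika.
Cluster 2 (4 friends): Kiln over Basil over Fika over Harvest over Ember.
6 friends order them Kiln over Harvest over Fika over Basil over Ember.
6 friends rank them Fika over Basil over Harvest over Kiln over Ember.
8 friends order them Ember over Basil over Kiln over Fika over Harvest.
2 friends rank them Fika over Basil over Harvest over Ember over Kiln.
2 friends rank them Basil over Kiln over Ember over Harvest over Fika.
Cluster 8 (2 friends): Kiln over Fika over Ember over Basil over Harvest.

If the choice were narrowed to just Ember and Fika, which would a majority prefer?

Fika

Ballots ranking Ember above Fika: 3 + 8 + 2 = 13.
Ballots ranking Fika above Ember: 33 − 13 = 20.
Fika wins the head-to-head 20–13.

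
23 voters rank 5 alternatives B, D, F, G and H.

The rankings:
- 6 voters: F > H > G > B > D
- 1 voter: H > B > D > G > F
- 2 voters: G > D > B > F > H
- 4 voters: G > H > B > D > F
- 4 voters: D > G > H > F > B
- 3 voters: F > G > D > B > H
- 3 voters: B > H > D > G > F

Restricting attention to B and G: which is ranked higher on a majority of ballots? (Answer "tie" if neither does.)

Ballots ranking B above G: 1 + 3 = 4.
Ballots ranking G above B: 23 − 4 = 19.
G wins the head-to-head 19–4.

G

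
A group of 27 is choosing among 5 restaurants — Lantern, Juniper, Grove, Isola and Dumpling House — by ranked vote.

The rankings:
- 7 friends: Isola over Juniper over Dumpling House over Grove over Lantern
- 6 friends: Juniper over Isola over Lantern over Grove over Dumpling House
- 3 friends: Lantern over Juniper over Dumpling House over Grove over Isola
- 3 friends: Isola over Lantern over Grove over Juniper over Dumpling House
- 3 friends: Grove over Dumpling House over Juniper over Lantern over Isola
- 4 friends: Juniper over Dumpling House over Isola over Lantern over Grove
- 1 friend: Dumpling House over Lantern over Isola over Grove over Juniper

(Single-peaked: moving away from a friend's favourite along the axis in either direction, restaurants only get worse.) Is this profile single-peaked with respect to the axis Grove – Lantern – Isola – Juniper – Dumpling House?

no

Axis positions: Grove=1, Lantern=2, Isola=3, Juniper=4, Dumpling House=5.
Type 1: ranking walks positions 3-4-5-1-2; Grove is ranked above Lantern even though Lantern lies between Grove and the peak Isola on the axis — preferences dip and rise again. Not single-peaked.
Type 2 (peak Juniper at position 4): ranking walks positions 4-3-2-1-5, expanding outward from the peak — single-peaked.
Type 3: ranking walks positions 2-4-5-1-3; Juniper is ranked above Isola even though Isola lies between Juniper and the peak Lantern on the axis — preferences dip and rise again. Not single-peaked.
Type 4 (peak Isola at position 3): ranking walks positions 3-2-1-4-5, expanding outward from the peak — single-peaked.
Type 5: ranking walks positions 1-5-4-2-3; Dumpling House is ranked above Lantern even though Lantern lies between Dumpling House and the peak Grove on the axis — preferences dip and rise again. Not single-peaked.
Type 6 (peak Juniper at position 4): ranking walks positions 4-5-3-2-1, expanding outward from the peak — single-peaked.
Type 7: ranking walks positions 5-2-3-1-4; Lantern is ranked above Juniper even though Juniper lies between Lantern and the peak Dumpling House on the axis — preferences dip and rise again. Not single-peaked.
Type 1 violates single-peakedness, so the profile is not single-peaked on this axis.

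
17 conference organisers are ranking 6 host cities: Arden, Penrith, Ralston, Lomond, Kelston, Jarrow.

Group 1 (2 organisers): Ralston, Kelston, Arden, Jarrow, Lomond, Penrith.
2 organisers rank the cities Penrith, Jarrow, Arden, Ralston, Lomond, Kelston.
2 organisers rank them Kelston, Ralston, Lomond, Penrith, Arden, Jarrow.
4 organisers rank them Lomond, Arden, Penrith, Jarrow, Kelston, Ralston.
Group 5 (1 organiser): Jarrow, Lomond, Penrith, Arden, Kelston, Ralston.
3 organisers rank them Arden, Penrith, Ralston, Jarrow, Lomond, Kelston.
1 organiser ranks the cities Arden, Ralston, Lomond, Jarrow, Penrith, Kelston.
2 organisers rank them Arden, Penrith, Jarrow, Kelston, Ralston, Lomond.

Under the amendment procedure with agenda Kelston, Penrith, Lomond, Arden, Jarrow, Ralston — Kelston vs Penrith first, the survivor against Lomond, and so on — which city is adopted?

Round 1: Kelston vs Penrith — 4–13, Penrith advances.
Round 2: Penrith vs Lomond — 7–10, Lomond advances.
Round 3: Lomond vs Arden — 7–10, Arden advances.
Round 4: Arden vs Jarrow — 14–3, Arden advances.
Round 5: Arden vs Ralston — 13–4, Arden advances.
Arden survives the agenda.

Arden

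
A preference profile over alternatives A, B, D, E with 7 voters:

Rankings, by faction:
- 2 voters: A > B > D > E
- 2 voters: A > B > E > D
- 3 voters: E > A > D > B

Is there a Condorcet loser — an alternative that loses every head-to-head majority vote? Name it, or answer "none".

D

Head-to-head results (7 voters):
A vs B: A, 7–0.
A–D: A 7–0.
A vs E: A, 4–3.
B vs D: 4 to 3, B.
B vs E: 2+2 = 4 for B, 3 for E — B by 4–3.
D vs E: D is ranked higher on 2 ballots, E on 5. E wins 5–2.
D is beaten in every head-to-head and is the Condorcet loser.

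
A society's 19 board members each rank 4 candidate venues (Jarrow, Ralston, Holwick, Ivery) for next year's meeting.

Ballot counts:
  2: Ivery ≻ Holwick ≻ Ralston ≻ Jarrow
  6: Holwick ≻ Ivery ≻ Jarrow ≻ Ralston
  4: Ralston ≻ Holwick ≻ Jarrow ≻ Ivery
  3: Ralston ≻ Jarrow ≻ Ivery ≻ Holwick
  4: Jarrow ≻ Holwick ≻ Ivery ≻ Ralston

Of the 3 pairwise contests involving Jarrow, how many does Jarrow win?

Jarrow against each rival (19 organisers):
Jarrow vs Ralston: Jarrow, 10–9.
Jarrow vs Holwick: Holwick wins 12–7.
Jarrow vs Ivery: 11 to 8, Jarrow.
Jarrow beats Ralston, Ivery; loses to Holwick — 2 pairwise wins.

2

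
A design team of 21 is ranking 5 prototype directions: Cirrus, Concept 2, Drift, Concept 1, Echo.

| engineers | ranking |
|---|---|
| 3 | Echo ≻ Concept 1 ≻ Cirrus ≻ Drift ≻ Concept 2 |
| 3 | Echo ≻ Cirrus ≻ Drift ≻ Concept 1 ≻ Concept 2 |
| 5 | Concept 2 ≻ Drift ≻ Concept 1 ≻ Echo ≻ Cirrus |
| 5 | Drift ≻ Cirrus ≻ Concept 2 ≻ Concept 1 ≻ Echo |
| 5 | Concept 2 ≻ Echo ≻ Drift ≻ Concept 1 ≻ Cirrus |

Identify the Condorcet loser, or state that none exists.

none

Pairwise majorities:
Cirrus vs Concept 2: Cirrus preferred on 3+3+5 = 11 ballots; Cirrus wins 11–10.
Cirrus vs Drift: Cirrus is ranked higher on 3+3 = 6 ballots, Drift on 15. Drift wins 15–6.
Cirrus vs Concept 1: Cirrus preferred on 3+5 = 8 ballots; Concept 1 wins 13–8.
Cirrus vs Echo: Cirrus preferred on 5 ballots; Echo wins 16–5.
Concept 2–Drift: Drift 11–10.
Concept 2 vs Concept 1: Concept 2 wins 15–6.
Concept 2 vs Echo: Concept 2 preferred on 5+5+5 = 15 ballots; Concept 2 wins 15–6.
Drift vs Concept 1: Drift, 18–3.
Drift vs Echo: Echo, 11–10.
Concept 1 vs Echo: 5+5 = 10 for Concept 1, 11 for Echo — Echo by 11–10.
No design is winless: Cirrus beats Concept 2; Concept 2 beats Concept 1; Drift beats Cirrus; Concept 1 beats Cirrus; Echo beats Cirrus. There is no Condorcet loser.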